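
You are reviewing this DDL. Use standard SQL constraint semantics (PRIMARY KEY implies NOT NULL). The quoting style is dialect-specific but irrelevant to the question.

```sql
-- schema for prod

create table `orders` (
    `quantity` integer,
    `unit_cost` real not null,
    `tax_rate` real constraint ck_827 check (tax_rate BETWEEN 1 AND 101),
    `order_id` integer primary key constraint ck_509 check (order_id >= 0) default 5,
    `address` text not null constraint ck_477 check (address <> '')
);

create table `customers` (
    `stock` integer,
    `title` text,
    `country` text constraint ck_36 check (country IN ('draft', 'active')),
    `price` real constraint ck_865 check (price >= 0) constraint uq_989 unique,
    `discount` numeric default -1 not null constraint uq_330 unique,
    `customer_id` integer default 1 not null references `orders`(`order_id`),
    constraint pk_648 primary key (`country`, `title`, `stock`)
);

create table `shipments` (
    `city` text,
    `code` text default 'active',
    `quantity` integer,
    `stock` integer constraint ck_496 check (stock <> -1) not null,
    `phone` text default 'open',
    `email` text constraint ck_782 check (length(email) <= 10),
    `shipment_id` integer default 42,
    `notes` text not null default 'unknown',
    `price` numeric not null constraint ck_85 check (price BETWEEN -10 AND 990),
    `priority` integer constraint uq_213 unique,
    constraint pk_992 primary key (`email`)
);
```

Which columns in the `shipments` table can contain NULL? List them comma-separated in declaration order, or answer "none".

- city: no NOT NULL constraint applies → nullable.
- code: DEFAULT only fills an omitted column; an explicit NULL is still allowed → nullable.
- quantity: no NOT NULL constraint applies → nullable.
- stock: declared NOT NULL → not nullable.
- phone: DEFAULT only fills an omitted column; an explicit NULL is still allowed → nullable.
- email: part of the PRIMARY KEY, which implies NOT NULL → not nullable.
- shipment_id: DEFAULT only fills an omitted column; an explicit NULL is still allowed → nullable.
- notes: declared NOT NULL → not nullable.
- price: declared NOT NULL → not nullable.
- priority: UNIQUE does not imply NOT NULL → nullable.

city, code, quantity, phone, shipment_id, priority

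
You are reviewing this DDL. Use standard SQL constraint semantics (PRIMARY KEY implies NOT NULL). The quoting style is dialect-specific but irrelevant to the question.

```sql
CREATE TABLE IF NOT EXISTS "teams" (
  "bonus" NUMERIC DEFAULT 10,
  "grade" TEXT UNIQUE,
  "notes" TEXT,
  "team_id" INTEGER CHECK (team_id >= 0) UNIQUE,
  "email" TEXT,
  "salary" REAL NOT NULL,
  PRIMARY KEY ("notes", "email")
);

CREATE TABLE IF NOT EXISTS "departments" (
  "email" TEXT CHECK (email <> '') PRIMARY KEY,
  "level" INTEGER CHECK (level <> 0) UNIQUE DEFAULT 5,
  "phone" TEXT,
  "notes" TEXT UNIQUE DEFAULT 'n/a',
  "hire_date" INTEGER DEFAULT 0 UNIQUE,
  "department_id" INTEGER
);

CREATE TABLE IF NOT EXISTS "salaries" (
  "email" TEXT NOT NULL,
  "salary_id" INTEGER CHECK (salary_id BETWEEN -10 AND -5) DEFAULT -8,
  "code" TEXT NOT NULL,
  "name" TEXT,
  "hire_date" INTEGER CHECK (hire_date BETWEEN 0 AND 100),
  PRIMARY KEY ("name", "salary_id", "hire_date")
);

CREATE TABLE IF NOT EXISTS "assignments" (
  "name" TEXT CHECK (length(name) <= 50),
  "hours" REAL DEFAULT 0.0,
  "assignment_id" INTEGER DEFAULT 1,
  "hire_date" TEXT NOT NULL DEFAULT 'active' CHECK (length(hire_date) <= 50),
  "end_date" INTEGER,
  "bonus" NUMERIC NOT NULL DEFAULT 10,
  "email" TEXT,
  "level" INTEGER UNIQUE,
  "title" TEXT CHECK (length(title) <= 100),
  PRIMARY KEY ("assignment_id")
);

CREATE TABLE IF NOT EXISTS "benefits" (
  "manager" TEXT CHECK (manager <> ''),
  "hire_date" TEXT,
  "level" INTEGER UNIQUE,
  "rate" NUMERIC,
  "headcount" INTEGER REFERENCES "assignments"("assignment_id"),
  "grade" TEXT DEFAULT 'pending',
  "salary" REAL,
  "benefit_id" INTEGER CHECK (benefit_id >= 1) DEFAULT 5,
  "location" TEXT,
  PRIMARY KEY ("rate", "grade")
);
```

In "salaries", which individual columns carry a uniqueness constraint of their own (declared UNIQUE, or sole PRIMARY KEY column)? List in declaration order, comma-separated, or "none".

none

- email: no UNIQUE or single-column PK constraint.
- salary_id: part of a composite PRIMARY KEY — only the tuple is unique, not this column on its own.
- code: no UNIQUE or single-column PK constraint.
- name: part of a composite PRIMARY KEY — only the tuple is unique, not this column on its own.
- hire_date: part of a composite PRIMARY KEY — only the tuple is unique, not this column on its own.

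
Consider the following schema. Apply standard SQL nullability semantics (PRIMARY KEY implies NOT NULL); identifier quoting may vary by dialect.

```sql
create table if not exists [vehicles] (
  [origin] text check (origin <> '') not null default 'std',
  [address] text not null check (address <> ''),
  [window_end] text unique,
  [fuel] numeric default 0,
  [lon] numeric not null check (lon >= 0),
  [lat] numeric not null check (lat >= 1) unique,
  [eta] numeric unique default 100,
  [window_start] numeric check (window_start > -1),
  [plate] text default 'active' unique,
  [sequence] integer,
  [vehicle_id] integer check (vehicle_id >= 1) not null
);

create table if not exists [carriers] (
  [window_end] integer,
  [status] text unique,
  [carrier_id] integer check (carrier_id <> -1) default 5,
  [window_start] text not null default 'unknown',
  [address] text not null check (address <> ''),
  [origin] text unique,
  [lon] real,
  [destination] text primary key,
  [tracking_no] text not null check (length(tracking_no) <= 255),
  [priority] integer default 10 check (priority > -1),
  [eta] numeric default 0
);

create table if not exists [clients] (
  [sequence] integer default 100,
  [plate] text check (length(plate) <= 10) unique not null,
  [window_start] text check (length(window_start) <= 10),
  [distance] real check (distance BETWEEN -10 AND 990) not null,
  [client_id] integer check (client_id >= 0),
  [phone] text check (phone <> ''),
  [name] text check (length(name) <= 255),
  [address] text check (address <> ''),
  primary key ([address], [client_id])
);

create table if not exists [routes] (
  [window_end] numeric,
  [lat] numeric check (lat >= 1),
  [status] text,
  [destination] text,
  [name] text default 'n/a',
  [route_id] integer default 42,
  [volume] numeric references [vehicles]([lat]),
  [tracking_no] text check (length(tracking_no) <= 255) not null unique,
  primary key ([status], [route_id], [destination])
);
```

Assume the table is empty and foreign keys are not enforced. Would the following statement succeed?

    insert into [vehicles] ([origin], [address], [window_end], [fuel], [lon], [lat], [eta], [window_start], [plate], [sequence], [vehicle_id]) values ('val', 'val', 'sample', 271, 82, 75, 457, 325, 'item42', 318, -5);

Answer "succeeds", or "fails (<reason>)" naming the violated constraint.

The value -5 for vehicle_id violates CHECK (vehicle_id >= 1).

fails (CHECK on vehicle_id)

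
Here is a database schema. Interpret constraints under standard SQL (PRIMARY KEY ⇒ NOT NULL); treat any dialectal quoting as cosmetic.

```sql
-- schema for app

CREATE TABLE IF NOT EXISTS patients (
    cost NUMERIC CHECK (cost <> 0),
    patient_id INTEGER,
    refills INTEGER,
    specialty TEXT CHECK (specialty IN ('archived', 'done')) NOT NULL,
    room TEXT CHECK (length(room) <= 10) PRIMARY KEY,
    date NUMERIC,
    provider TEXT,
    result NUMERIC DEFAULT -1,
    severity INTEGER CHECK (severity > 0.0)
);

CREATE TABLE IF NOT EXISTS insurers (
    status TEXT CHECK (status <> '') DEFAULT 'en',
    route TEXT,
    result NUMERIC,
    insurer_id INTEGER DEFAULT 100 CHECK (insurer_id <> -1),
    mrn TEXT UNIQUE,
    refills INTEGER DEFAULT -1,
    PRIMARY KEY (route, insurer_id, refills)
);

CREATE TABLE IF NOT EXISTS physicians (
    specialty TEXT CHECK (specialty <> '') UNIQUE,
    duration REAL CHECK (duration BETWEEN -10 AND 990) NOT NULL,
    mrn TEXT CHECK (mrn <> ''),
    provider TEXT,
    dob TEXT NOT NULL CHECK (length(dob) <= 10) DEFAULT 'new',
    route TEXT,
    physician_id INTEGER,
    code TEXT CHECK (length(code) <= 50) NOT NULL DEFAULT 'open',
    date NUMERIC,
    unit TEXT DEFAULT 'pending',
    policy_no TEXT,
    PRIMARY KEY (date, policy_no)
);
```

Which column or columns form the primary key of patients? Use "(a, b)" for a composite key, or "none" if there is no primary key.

room

room is declared PRIMARY KEY inline on the column.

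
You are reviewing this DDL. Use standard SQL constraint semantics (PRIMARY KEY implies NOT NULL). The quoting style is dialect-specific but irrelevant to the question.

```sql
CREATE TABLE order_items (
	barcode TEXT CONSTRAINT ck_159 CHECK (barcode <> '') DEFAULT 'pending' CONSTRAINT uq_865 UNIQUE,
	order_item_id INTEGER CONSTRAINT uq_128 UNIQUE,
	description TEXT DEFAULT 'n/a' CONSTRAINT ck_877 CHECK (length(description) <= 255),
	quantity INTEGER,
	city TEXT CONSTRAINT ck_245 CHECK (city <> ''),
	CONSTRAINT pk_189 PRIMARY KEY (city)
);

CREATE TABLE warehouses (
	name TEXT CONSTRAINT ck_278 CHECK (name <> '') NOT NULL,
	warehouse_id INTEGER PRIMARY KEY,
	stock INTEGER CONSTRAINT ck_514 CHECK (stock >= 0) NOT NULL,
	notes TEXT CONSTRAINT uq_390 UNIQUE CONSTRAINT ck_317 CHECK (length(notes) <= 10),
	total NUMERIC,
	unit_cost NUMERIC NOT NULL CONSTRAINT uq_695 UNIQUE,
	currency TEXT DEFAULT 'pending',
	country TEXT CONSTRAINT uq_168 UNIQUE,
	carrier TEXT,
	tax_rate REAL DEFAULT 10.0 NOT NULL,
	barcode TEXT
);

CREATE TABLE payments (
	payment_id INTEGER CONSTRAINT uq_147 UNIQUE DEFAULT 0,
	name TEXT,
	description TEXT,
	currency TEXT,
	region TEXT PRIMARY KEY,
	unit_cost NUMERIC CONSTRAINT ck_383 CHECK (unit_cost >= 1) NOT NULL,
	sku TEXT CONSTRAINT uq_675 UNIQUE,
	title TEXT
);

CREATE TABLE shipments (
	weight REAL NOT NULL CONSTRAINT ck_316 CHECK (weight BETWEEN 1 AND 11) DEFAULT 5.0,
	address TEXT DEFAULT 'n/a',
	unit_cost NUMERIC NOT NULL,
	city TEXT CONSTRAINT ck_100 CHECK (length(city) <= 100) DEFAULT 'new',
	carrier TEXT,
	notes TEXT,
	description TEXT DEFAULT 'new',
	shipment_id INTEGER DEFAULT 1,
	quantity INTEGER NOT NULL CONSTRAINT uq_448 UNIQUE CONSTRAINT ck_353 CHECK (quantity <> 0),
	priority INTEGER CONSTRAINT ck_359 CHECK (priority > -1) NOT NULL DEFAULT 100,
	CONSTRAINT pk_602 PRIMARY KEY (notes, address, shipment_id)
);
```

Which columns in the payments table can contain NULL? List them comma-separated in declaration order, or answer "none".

- payment_id: UNIQUE does not imply NOT NULL → nullable.
- name: no NOT NULL constraint applies → nullable.
- description: no NOT NULL constraint applies → nullable.
- currency: no NOT NULL constraint applies → nullable.
- region: part of the PRIMARY KEY, which implies NOT NULL → not nullable.
- unit_cost: declared NOT NULL → not nullable.
- sku: UNIQUE does not imply NOT NULL → nullable.
- title: no NOT NULL constraint applies → nullable.

payment_id, name, description, currency, sku, title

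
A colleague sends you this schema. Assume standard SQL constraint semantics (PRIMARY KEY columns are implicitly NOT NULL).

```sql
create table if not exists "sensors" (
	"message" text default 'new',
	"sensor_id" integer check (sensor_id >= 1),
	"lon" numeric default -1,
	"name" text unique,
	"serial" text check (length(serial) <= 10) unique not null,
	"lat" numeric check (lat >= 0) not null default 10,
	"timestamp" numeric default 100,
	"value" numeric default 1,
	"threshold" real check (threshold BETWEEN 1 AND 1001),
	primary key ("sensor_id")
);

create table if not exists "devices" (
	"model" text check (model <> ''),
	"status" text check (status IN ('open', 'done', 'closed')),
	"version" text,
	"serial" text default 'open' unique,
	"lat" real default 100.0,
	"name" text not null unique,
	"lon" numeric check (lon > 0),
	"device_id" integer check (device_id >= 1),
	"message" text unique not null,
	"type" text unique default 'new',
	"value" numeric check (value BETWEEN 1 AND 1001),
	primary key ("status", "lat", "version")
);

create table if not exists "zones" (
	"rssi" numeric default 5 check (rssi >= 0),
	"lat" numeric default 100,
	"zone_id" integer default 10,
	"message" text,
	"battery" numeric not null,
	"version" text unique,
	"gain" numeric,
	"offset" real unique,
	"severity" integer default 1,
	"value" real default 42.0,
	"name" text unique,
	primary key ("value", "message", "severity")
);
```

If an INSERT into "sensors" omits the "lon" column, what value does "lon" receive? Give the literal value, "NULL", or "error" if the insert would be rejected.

-1

lon has an explicit DEFAULT -1.
When the column is omitted from an INSERT, that default is used.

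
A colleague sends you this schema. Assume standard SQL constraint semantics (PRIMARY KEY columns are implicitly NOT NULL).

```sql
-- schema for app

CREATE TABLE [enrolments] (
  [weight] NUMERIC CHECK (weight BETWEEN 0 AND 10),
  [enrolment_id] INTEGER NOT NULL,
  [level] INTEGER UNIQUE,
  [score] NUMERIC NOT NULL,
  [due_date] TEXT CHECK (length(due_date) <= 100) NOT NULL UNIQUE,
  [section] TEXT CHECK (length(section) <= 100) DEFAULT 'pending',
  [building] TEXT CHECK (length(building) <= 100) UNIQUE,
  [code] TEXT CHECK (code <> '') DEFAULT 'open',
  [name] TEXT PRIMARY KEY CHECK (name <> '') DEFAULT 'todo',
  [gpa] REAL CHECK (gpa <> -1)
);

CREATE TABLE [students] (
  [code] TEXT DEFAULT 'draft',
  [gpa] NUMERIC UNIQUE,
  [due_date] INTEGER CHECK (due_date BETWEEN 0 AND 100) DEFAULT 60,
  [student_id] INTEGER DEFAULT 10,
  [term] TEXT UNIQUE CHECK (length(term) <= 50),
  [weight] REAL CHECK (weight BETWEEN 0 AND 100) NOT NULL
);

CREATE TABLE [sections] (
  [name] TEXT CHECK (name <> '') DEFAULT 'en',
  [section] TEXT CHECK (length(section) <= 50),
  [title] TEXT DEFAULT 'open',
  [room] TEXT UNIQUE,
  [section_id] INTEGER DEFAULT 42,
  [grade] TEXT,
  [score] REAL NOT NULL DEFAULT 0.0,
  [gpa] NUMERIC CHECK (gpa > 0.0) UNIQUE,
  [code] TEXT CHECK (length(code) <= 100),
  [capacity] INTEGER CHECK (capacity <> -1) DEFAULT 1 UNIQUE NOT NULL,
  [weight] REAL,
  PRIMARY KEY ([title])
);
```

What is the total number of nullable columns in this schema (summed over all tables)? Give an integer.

enrolments: 6 nullable (weight, level, section, building, code, gpa — PK (name) and explicit NOT NULL columns excluded).
students: 5 nullable (code, gpa, due_date, student_id, term — PK none and explicit NOT NULL columns excluded).
sections: 8 nullable (name, section, room, section_id, grade, gpa, code, weight — PK (title) and explicit NOT NULL columns excluded).
Total: 6 + 5 + 8 = 19.

19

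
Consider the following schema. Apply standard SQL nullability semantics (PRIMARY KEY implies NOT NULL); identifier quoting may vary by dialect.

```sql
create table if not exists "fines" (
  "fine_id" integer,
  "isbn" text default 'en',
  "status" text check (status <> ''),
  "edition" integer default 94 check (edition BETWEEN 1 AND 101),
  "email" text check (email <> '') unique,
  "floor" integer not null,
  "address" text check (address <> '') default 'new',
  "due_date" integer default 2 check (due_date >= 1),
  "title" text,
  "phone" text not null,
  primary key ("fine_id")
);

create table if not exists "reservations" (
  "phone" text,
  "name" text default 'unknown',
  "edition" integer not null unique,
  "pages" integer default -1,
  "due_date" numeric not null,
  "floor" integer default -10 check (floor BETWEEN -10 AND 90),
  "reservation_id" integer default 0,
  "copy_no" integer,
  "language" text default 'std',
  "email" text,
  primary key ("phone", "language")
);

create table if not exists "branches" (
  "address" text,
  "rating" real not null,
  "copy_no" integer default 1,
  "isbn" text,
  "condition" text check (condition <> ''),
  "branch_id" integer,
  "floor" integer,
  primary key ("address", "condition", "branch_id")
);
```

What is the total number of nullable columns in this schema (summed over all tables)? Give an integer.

16

fines: 7 nullable (isbn, status, edition, email, address, due_date, title — PK (fine_id) and explicit NOT NULL columns excluded).
reservations: 6 nullable (name, pages, floor, reservation_id, copy_no, email — PK (phone, language) and explicit NOT NULL columns excluded).
branches: 3 nullable (copy_no, isbn, floor — PK (address, condition, branch_id) and explicit NOT NULL columns excluded).
Total: 7 + 6 + 3 = 16.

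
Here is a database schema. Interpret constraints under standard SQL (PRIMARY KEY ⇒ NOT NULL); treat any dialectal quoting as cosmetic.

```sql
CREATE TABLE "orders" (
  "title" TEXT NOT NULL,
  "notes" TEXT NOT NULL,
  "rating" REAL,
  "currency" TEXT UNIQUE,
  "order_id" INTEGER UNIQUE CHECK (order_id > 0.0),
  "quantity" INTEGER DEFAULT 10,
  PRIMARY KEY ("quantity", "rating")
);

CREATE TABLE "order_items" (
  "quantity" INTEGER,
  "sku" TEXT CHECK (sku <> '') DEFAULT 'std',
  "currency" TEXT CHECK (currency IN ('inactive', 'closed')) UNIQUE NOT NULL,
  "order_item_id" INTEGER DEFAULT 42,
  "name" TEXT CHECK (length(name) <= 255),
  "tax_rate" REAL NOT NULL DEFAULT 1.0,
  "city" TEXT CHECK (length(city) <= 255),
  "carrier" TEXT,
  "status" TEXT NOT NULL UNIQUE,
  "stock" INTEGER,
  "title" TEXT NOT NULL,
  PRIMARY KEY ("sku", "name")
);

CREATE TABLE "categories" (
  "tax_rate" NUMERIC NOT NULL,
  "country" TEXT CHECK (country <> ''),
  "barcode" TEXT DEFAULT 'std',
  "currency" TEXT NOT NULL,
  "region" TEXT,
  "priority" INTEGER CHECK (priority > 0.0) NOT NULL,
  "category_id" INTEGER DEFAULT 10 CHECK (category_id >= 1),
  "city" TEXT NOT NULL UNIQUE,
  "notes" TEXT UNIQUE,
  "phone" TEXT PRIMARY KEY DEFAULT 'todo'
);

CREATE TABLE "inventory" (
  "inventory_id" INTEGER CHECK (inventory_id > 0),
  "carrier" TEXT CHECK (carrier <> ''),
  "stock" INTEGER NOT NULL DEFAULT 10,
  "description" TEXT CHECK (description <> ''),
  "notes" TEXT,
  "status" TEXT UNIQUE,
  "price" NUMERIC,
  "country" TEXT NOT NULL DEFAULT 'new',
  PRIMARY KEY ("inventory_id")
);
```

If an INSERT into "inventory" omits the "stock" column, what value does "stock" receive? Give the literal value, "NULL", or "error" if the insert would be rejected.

stock has an explicit DEFAULT 10.
When the column is omitted from an INSERT, that default is used.

10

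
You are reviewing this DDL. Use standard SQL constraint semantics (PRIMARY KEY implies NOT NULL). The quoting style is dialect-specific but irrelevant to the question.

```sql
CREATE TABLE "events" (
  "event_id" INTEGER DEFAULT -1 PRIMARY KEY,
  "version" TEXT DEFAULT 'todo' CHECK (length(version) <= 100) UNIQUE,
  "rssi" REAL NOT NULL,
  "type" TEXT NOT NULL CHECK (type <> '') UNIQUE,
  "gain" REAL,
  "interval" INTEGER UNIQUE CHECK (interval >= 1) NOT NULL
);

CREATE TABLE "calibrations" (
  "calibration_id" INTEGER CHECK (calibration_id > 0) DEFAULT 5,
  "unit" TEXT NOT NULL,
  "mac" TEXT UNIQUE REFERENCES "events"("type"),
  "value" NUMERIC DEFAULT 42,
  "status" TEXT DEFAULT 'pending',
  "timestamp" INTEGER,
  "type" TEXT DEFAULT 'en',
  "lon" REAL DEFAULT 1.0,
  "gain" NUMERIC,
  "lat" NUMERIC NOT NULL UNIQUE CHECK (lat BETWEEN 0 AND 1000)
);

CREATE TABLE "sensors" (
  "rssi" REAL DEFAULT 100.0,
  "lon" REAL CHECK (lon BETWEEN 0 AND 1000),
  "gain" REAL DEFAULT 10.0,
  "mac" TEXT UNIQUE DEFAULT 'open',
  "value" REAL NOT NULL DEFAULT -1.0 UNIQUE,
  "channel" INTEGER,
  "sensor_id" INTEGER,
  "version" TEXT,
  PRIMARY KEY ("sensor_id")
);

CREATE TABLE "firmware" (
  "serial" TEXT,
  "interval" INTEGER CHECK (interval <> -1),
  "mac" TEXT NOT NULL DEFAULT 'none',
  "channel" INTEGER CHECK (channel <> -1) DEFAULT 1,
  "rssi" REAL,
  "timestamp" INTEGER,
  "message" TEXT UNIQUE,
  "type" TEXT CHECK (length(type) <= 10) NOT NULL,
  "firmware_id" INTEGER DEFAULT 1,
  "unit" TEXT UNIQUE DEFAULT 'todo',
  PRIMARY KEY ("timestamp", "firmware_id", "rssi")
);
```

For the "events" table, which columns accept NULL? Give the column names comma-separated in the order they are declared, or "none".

- event_id: part of the PRIMARY KEY, which implies NOT NULL → not nullable.
- version: CHECK does not forbid NULL (a CHECK constraint passes when its expression is NULL) → nullable.
- rssi: declared NOT NULL → not nullable.
- type: declared NOT NULL → not nullable.
- gain: no NOT NULL constraint applies → nullable.
- interval: declared NOT NULL → not nullable.

version, gain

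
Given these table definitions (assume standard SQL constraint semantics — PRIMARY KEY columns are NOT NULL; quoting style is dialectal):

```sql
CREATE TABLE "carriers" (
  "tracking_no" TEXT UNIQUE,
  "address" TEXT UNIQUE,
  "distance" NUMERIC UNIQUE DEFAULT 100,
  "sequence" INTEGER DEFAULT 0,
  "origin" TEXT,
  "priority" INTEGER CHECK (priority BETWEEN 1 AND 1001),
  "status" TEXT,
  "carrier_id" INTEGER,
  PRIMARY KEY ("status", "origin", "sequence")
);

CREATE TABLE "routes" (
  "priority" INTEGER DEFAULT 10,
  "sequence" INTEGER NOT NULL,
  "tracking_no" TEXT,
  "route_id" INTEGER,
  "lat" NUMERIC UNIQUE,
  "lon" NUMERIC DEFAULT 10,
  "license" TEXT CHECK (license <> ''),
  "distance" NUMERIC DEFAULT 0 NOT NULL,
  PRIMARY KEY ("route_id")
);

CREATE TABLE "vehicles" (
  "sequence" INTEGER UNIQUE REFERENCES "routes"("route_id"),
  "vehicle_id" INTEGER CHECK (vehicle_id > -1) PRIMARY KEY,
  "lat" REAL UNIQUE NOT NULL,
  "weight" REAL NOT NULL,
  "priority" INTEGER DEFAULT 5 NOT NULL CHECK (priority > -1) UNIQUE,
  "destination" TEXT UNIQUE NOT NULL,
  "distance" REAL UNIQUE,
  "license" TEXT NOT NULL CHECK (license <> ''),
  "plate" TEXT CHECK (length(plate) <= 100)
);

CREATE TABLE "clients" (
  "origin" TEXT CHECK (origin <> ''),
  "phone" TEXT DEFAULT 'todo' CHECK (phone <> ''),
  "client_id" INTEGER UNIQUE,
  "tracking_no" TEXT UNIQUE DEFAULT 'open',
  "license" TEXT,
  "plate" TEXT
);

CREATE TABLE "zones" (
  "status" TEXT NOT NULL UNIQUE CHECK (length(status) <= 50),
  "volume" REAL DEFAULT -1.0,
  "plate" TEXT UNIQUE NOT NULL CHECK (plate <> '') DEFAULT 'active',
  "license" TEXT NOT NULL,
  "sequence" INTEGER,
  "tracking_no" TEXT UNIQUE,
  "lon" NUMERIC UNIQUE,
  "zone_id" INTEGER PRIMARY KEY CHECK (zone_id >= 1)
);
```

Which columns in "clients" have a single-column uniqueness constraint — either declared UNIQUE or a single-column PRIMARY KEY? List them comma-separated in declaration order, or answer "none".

client_id, tracking_no

- origin: no UNIQUE or single-column PK constraint.
- phone: no UNIQUE or single-column PK constraint.
- client_id: declared UNIQUE → unique.
- tracking_no: declared UNIQUE → unique.
- license: no UNIQUE or single-column PK constraint.
- plate: no UNIQUE or single-column PK constraint.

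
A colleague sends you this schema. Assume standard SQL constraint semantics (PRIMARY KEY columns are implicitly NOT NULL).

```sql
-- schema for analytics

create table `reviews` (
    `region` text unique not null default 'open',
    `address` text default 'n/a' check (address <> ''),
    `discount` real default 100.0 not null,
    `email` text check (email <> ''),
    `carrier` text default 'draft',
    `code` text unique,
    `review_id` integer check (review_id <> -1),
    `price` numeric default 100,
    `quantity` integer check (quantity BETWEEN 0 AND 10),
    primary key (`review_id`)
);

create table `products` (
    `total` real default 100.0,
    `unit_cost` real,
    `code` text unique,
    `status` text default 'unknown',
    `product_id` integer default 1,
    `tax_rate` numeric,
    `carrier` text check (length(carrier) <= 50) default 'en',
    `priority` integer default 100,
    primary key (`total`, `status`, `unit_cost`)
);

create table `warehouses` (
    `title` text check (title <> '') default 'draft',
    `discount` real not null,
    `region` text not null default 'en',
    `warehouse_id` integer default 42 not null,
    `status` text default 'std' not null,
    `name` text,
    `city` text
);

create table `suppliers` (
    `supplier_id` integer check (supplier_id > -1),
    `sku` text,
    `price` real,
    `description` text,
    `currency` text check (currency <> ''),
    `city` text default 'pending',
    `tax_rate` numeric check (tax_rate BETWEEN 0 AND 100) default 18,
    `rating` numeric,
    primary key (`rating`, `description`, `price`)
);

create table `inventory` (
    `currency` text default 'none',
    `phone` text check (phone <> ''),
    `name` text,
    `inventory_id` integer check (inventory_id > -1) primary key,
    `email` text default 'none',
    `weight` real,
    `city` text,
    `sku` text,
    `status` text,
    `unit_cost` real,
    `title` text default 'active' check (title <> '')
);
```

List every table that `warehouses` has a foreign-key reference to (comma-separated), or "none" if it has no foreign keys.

none

No column in warehouses has a REFERENCES clause.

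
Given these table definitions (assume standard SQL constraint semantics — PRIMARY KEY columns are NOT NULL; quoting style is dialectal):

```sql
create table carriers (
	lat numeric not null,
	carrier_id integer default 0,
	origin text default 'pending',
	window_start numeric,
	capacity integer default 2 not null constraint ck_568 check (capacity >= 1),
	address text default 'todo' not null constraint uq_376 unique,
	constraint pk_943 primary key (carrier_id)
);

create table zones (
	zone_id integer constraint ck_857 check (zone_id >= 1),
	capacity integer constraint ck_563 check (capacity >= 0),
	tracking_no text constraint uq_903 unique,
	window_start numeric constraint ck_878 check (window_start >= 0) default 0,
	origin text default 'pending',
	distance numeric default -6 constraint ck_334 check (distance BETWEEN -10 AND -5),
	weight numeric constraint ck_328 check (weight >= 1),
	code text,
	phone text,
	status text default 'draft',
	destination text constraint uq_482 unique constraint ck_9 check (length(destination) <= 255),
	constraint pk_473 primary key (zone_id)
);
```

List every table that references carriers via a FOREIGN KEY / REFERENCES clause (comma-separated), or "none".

none

No REFERENCES clause anywhere in the schema names carriers.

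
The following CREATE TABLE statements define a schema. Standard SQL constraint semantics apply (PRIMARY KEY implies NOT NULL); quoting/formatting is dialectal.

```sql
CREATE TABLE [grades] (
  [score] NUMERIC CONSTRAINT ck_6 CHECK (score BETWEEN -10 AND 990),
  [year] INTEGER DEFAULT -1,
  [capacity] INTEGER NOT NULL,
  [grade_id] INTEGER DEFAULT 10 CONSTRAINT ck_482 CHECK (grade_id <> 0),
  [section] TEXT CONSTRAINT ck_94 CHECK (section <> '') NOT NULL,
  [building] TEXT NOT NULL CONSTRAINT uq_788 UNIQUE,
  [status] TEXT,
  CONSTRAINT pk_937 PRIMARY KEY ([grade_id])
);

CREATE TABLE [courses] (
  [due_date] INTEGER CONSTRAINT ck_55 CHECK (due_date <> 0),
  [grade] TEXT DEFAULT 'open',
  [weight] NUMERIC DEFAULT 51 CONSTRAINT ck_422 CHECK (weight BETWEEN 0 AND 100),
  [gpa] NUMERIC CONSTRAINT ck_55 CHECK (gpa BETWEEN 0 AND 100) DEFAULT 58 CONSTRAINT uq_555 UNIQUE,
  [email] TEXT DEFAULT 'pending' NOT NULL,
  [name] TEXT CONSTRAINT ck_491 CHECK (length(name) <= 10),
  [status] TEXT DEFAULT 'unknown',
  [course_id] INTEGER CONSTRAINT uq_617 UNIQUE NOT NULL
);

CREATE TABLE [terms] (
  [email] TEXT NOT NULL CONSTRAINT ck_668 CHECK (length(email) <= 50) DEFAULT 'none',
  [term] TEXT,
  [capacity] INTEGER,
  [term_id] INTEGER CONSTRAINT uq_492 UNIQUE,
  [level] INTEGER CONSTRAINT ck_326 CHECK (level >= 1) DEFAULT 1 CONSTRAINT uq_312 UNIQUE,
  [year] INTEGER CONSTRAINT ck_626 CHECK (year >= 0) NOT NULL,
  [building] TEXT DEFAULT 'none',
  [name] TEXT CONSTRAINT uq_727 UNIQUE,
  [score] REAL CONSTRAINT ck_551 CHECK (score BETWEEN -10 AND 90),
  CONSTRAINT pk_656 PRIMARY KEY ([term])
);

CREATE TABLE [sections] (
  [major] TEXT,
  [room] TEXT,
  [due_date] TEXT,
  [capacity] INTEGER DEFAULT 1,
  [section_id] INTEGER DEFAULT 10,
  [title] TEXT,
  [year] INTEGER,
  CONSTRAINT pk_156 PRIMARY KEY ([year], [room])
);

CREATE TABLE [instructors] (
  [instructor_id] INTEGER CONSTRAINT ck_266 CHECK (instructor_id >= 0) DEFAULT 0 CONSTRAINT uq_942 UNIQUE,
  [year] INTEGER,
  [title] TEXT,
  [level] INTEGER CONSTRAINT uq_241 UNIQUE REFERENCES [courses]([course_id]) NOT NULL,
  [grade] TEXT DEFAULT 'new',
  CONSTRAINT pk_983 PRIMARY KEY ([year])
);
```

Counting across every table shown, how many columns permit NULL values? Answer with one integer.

grades: 3 nullable (score, year, status — PK (grade_id) and explicit NOT NULL columns excluded).
courses: 6 nullable (due_date, grade, weight, gpa, name, status — PK none and explicit NOT NULL columns excluded).
terms: 6 nullable (capacity, term_id, level, building, name, score — PK (term) and explicit NOT NULL columns excluded).
sections: 5 nullable (major, due_date, capacity, section_id, title — PK (year, room) and explicit NOT NULL columns excluded).
instructors: 3 nullable (instructor_id, title, grade — PK (year) and explicit NOT NULL columns excluded).
Total: 3 + 6 + 6 + 5 + 3 = 23.

23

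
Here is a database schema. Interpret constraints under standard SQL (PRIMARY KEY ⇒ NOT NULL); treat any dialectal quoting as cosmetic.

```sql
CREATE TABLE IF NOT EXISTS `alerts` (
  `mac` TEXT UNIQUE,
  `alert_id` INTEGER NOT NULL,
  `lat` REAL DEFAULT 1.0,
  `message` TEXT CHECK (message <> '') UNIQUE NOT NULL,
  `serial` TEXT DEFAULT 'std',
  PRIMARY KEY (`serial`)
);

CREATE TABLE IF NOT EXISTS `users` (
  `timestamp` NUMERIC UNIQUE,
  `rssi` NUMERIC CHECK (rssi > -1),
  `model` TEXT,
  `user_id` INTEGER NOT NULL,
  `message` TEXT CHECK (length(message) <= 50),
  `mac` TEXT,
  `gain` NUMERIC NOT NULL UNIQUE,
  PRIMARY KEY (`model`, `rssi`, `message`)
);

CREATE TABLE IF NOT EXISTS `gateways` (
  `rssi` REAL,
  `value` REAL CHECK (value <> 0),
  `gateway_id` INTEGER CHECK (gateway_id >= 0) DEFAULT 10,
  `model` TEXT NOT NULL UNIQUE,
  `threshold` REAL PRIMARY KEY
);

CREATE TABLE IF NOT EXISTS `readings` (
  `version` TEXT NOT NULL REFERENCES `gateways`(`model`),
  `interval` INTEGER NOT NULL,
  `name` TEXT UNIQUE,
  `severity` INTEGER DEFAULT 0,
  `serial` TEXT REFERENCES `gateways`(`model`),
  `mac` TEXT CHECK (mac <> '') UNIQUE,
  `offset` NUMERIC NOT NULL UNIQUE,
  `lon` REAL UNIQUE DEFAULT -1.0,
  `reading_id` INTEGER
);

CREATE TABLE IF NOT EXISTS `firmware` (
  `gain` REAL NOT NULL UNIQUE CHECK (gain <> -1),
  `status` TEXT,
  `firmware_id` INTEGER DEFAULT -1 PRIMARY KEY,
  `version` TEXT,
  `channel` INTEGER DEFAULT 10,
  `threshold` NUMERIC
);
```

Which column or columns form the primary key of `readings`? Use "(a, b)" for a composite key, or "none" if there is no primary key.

none

No column is declared PRIMARY KEY inline, and there is no table-level PRIMARY KEY clause in readings.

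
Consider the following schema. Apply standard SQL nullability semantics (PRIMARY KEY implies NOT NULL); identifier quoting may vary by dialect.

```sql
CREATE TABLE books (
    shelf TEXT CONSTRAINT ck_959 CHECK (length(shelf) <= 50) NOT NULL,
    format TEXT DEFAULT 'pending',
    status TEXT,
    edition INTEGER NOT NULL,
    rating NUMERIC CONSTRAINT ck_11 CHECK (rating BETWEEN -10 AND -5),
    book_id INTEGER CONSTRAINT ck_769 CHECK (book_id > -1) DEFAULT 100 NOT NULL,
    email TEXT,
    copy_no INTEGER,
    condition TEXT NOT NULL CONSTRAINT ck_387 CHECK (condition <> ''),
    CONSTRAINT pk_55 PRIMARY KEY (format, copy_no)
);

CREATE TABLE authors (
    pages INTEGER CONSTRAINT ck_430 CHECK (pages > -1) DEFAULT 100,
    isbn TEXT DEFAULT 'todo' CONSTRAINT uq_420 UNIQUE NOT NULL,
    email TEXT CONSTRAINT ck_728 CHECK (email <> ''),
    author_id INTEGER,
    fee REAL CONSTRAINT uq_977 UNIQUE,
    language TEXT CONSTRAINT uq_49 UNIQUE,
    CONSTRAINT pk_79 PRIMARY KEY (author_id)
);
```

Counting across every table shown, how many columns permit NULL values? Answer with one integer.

books: 3 nullable (status, rating, email — PK (format, copy_no) and explicit NOT NULL columns excluded).
authors: 4 nullable (pages, email, fee, language — PK (author_id) and explicit NOT NULL columns excluded).
Total: 3 + 4 = 7.

7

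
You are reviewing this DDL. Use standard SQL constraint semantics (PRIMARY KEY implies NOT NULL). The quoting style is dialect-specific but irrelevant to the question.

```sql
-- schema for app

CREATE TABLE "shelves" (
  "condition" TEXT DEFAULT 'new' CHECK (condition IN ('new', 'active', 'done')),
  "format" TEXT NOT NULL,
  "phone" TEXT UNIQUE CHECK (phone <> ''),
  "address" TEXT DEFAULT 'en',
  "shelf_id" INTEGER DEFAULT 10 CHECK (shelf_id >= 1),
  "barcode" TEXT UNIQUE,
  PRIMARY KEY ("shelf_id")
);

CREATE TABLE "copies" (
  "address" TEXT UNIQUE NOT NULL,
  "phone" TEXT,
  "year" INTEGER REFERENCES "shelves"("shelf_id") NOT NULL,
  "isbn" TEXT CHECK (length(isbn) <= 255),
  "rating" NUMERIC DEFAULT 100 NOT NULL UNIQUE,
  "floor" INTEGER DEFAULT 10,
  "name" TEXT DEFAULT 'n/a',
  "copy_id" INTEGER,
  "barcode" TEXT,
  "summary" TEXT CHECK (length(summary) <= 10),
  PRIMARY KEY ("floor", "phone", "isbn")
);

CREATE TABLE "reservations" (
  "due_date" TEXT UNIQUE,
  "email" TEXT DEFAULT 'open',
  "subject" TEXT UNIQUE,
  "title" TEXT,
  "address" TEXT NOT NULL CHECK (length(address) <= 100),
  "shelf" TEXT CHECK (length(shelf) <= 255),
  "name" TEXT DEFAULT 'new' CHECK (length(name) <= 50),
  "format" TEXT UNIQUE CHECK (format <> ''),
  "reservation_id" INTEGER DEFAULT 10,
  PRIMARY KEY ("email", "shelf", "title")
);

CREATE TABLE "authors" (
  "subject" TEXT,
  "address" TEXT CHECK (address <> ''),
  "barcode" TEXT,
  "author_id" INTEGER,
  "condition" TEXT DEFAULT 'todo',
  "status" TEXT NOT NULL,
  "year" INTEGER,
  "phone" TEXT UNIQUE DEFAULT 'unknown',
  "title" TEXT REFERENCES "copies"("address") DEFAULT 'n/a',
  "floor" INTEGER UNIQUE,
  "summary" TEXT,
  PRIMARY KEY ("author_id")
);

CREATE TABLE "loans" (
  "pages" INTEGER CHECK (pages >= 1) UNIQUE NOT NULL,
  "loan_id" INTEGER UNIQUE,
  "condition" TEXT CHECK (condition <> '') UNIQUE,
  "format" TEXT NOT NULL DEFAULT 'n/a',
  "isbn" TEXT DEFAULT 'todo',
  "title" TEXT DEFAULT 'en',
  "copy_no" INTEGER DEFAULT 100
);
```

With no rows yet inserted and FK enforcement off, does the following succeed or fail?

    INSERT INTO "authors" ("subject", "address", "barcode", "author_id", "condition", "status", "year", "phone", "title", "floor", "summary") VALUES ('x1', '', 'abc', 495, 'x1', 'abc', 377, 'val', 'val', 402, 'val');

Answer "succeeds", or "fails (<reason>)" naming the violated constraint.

fails (CHECK on address)

The value '' for address violates CHECK (address <> '').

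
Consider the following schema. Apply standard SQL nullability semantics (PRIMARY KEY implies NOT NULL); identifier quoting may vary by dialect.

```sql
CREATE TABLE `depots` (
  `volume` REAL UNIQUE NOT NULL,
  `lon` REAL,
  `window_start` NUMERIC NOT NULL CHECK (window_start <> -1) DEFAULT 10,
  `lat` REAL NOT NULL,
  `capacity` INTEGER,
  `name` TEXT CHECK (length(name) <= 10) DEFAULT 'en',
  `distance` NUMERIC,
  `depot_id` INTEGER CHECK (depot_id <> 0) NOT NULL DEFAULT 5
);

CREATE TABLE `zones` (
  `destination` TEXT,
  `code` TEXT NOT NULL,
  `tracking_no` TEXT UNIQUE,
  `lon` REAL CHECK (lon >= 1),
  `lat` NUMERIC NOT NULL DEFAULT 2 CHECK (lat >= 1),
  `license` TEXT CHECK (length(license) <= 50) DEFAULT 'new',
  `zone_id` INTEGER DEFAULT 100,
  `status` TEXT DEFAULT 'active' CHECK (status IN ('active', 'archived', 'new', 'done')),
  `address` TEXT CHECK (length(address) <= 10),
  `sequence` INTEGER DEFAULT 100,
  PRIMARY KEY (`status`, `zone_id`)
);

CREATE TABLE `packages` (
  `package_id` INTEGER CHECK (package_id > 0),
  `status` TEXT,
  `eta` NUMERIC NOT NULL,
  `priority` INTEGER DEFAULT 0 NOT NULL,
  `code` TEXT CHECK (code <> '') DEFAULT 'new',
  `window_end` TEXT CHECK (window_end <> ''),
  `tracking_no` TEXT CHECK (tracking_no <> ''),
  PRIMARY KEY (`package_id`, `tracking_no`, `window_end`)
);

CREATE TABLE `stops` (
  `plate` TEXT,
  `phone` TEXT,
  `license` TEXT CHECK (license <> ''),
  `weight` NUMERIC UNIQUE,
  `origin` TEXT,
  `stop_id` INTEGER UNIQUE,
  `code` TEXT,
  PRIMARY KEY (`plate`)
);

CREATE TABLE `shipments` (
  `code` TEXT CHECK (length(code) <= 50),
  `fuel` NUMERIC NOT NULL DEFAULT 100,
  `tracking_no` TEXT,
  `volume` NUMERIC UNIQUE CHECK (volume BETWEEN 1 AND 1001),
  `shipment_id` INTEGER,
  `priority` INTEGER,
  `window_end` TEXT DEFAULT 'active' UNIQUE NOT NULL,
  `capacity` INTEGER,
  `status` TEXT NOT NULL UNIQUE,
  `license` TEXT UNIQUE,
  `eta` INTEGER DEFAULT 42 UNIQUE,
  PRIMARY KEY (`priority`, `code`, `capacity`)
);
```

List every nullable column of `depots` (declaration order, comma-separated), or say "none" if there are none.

- volume: declared NOT NULL → not nullable.
- lon: no NOT NULL constraint applies → nullable.
- window_start: declared NOT NULL → not nullable.
- lat: declared NOT NULL → not nullable.
- capacity: no NOT NULL constraint applies → nullable.
- name: CHECK does not forbid NULL (a CHECK constraint passes when its expression is NULL) → nullable.
- distance: no NOT NULL constraint applies → nullable.
- depot_id: declared NOT NULL → not nullable.

lon, capacity, name, distance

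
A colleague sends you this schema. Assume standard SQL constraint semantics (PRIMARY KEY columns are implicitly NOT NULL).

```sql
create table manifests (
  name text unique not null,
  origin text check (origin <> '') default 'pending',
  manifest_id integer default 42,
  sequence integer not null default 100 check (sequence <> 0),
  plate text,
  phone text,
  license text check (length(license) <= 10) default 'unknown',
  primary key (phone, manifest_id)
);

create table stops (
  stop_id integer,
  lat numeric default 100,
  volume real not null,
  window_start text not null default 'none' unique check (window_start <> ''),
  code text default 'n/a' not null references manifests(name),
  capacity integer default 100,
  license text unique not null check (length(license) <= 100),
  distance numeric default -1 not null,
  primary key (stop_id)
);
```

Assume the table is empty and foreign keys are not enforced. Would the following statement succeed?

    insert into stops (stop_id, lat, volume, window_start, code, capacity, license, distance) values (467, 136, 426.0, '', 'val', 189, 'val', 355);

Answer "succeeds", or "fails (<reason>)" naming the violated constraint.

The value '' for window_start violates CHECK (window_start <> '').

fails (CHECK on window_start)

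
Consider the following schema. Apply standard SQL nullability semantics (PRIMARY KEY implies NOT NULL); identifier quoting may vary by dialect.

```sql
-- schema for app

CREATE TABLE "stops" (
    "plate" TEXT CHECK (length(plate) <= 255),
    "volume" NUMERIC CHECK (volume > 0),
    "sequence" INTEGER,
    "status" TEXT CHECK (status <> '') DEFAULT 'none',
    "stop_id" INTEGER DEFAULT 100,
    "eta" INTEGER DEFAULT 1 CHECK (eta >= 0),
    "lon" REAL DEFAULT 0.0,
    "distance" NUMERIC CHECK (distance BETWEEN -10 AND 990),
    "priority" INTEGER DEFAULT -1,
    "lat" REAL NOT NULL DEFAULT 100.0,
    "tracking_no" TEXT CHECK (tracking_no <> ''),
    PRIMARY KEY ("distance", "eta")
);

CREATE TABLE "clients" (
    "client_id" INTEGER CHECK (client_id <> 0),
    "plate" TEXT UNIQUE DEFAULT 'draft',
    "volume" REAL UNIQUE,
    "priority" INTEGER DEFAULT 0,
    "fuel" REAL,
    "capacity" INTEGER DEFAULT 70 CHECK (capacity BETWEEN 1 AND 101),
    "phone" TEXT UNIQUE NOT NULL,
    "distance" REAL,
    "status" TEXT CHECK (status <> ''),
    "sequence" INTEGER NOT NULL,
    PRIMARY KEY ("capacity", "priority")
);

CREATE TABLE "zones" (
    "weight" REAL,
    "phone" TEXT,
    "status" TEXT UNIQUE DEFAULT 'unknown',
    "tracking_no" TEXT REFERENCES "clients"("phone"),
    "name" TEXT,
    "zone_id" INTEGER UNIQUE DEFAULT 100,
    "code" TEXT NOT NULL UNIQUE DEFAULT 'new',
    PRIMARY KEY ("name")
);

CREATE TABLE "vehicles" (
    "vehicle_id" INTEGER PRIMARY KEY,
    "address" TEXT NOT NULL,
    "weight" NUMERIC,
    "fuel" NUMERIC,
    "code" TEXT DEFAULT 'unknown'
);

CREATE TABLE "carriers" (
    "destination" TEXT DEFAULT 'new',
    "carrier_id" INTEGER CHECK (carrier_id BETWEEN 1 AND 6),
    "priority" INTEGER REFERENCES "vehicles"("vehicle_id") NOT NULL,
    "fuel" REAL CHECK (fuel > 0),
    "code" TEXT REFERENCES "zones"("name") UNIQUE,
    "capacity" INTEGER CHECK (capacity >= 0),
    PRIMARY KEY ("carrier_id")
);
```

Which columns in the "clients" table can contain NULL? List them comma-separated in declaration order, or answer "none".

- client_id: CHECK does not forbid NULL (a CHECK constraint passes when its expression is NULL) → nullable.
- plate: UNIQUE does not imply NOT NULL → nullable.
- volume: UNIQUE does not imply NOT NULL → nullable.
- priority: part of the PRIMARY KEY, which implies NOT NULL → not nullable.
- fuel: no NOT NULL constraint applies → nullable.
- capacity: part of the PRIMARY KEY, which implies NOT NULL → not nullable.
- phone: declared NOT NULL → not nullable.
- distance: no NOT NULL constraint applies → nullable.
- status: CHECK does not forbid NULL (a CHECK constraint passes when its expression is NULL) → nullable.
- sequence: declared NOT NULL → not nullable.

client_id, plate, volume, fuel, distance, status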